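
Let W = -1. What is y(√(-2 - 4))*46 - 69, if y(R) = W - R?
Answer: -115 - 46*I*√6 ≈ -115.0 - 112.68*I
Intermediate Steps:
y(R) = -1 - R
y(√(-2 - 4))*46 - 69 = (-1 - √(-2 - 4))*46 - 69 = (-1 - √(-6))*46 - 69 = (-1 - I*√6)*46 - 69 = (-46 - 46*I*√6) - 69 = -115 - 46*I*√6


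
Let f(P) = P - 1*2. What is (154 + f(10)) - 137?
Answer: 25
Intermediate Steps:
f(P) = -2 + P (f(P) = P - 2 = -2 + P)
(154 + f(10)) - 137 = (154 + (-2 + 10)) - 137 = (154 + 8) - 137 = 162 - 137 = 25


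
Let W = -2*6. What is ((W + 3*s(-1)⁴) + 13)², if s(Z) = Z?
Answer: 16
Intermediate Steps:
W = -12
((W + 3*s(-1)⁴) + 13)² = ((-12 + 3*(-1)⁴) + 13)² = ((-12 + 3*1) + 13)² = ((-12 + 3) + 13)² = (-9 + 13)² = 4² = 16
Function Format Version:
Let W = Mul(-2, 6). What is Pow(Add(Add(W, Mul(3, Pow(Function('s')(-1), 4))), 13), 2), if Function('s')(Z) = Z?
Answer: 16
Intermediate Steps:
W = -12
Pow(Add(Add(W, Mul(3, Pow(Function('s')(-1), 4))), 13), 2) = Pow(Add(Add(-12, Mul(3, Pow(-1, 4))), 13), 2) = Pow(Add(Add(-12, Mul(3, 1)), 13), 2) = Pow(Add(Add(-12, 3), 13), 2) = Pow(Add(-9, 13), 2) = Pow(4, 2) = 16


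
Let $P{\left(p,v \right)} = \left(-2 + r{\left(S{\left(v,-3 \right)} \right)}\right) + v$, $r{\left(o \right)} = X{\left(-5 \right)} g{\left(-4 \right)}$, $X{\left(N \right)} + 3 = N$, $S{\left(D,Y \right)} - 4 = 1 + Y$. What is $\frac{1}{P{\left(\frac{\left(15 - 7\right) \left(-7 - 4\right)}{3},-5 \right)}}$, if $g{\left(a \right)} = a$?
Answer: $\frac{1}{25} \approx 0.04$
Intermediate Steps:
$S{\left(D,Y \right)} = 5 + Y$ ($S{\left(D,Y \right)} = 4 + \left(1 + Y\right) = 5 + Y$)
$X{\left(N \right)} = -3 + N$
$r{\left(o \right)} = 32$ ($r{\left(o \right)} = \left(-3 - 5\right) \left(-4\right) = \left(-8\right) \left(-4\right) = 32$)
$P{\left(p,v \right)} = 30 + v$ ($P{\left(p,v \right)} = \left(-2 + 32\right) + v = 30 + v$)
$\frac{1}{P{\left(\frac{\left(15 - 7\right) \left(-7 - 4\right)}{3},-5 \right)}} = \frac{1}{30 - 5} = \frac{1}{25}$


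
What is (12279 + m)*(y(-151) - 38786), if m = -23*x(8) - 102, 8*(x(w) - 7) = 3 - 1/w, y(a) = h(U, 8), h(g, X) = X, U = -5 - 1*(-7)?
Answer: -14900349555/32 ≈ -4.6564e+8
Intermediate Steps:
U = 2 (U = -5 + 7 = 2)
y(a) = 8
x(w) = 59/8 - 1/(8*w) (x(w) = 7 + (3 - 1/w)/8 = 7 + (3/8 - 1/(8*w)) = 59/8 - 1/(8*w))
m = -17361/64 (m = -23*(-1 + 59*8)/(8*8) - 102 = -23*(-1 + 472)/(8*8) - 102 = -23*471/(8*8) - 102 = -23*471/64 - 102 = -10833/64 - 102 = -17361/64 ≈ -271.27)
(12279 + m)*(y(-151) - 38786) = (12279 - 17361/64)*(8 - 38786) = (768495/64)*(-38778) = -14900349555/32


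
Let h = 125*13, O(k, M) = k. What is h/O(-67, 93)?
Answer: -1625/67 ≈ -24.254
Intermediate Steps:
h = 1625
h/O(-67, 93) = 1625/(-67) = 1625*(-1/67) = -1625/67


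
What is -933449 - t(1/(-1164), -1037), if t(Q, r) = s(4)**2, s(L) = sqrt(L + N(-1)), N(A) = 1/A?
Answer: -933452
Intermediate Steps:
N(A) = 1/A
s(L) = sqrt(-1 + L) (s(L) = sqrt(L + 1/(-1)) = sqrt(L - 1) = sqrt(-1 + L))
t(Q, r) = 3 (t(Q, r) = (sqrt(-1 + 4))**2 = (sqrt(3))**2 = 3)
-933449 - t(1/(-1164), -1037) = -933449 - 1*3 = -933449 - 3 = -933452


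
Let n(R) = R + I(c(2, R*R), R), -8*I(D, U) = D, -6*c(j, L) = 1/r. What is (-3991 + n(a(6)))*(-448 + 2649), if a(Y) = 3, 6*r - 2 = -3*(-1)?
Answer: -351101319/40 ≈ -8.7775e+6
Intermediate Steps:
r = ⅚ (r = ⅓ + (-3*(-1))/6 = ⅓ + (⅙)*3 = ⅓ + ½ = ⅚ ≈ 0.83333)
c(j, L) = -⅕ (c(j, L) = -1/(6*⅚) = -⅙*6/5 = -⅕)
I(D, U) = -D/8
n(R) = 1/40 + R (n(R) = R - ⅛*(-⅕) = R + 1/40 = 1/40 + R)
(-3991 + n(a(6)))*(-448 + 2649) = (-3991 + (1/40 + 3))*(-448 + 2649) = (-3991 + 121/40)*2201 = -159519/40*2201 = -351101319/40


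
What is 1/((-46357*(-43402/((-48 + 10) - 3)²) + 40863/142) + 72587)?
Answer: 238702/303097437765 ≈ 7.8754e-7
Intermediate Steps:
1/((-46357*(-43402/((-48 + 10) - 3)²) + 40863/142) + 72587) = 1/((-46357*(-43402/(-38 - 3)²) + 40863*(1/142)) + 72587) = 1/((-46357/((-41)²*(-1/43402)) + 40863/142) + 72587) = 1/((-46357/(1681*(-1/43402)) + 40863/142) + 72587) = 1/((-46357/(-1681/43402) + 40863/142) + 72587) = 1/((-46357*(-43402/1681) + 40863/142) + 72587) = 1/((2011986514/1681 + 40863/142) + 72587) = 1/(285770775691/238702 + 72587) = 1/(303097437765/238702) = 238702/303097437765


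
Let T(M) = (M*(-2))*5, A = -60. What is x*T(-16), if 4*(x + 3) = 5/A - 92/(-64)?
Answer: -2555/6 ≈ -425.83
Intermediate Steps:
T(M) = -10*M (T(M) = -2*M*5 = -10*M)
x = -511/192 (x = -3 + (5/(-60) - 92/(-64))/4 = -3 + (5*(-1/60) - 92*(-1/64))/4 = -3 + (-1/12 + 23/16)/4 = -3 + (1/4)*(65/48) = -3 + 65/192 = -511/192 ≈ -2.6615)
x*T(-16) = -(-2555)*(-16)/96 = -511/192*160 = -2555/6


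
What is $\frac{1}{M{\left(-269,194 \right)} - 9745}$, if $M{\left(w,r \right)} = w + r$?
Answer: $- \frac{1}{9820} \approx -0.00010183$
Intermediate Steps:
$M{\left(w,r \right)} = r + w$
$\frac{1}{M{\left(-269,194 \right)} - 9745} = \frac{1}{\left(194 - 269\right) - 9745} = \frac{1}{-75 - 9745} = \frac{1}{-9820} = - \frac{1}{9820}$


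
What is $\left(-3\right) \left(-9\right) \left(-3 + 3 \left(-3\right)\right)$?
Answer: $-324$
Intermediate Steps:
$\left(-3\right) \left(-9\right) \left(-3 + 3 \left(-3\right)\right) = 27 \left(-3 - 9\right) = 27 \left(-12\right) = -324$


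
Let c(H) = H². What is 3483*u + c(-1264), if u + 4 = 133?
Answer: 2047003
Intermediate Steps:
u = 129 (u = -4 + 133 = 129)
3483*u + c(-1264) = 3483*129 + (-1264)² = 449307 + 1597696 = 2047003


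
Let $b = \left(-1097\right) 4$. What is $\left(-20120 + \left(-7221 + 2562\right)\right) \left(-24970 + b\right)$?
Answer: $727461882$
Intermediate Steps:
$b = -4388$
$\left(-20120 + \left(-7221 + 2562\right)\right) \left(-24970 + b\right) = \left(-20120 + \left(-7221 + 2562\right)\right) \left(-24970 - 4388\right) = \left(-20120 - 4659\right) \left(-29358\right) = \left(-24779\right) \left(-29358\right) = 727461882$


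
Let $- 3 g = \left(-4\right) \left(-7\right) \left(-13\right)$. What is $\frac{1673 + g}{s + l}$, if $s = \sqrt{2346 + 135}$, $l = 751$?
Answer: $\frac{4042633}{1684560} - \frac{5383 \sqrt{2481}}{1684560} \approx 2.2407$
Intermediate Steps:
$g = \frac{364}{3}$ ($g = - \frac{\left(-4\right) \left(-7\right) \left(-13\right)}{3} = - \frac{28 \left(-13\right)}{3} = \left(- \frac{1}{3}\right) \left(-364\right) = \frac{364}{3} \approx 121.33$)
$s = \sqrt{2481} \approx 49.81$
$\frac{1673 + g}{s + l} = \frac{1673 + \frac{364}{3}}{\sqrt{2481} + 751} = \frac{5383}{3 \left(751 + \sqrt{2481}\right)}$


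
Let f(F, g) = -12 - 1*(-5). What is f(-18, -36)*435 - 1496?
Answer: -4541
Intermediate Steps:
f(F, g) = -7 (f(F, g) = -12 + 5 = -7)
f(-18, -36)*435 - 1496 = -7*435 - 1496 = -3045 - 1496 = -4541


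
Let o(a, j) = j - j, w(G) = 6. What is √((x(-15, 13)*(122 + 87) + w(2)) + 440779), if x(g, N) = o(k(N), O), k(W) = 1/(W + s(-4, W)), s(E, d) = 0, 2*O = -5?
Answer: √440785 ≈ 663.92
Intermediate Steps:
O = -5/2 (O = (½)*(-5) = -5/2 ≈ -2.5000)
k(W) = 1/W (k(W) = 1/(W + 0) = 1/W)
o(a, j) = 0
x(g, N) = 0
√((x(-15, 13)*(122 + 87) + w(2)) + 440779) = √((0*(122 + 87) + 6) + 440779) = √((0*209 + 6) + 440779) = √((0 + 6) + 440779) = √(6 + 440779) = √440785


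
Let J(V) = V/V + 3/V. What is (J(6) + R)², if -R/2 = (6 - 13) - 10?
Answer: 5041/4 ≈ 1260.3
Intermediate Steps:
R = 34 (R = -2*((6 - 13) - 10) = -2*(-7 - 10) = -2*(-17) = 34)
J(V) = 1 + 3/V
(J(6) + R)² = ((3 + 6)/6 + 34)² = ((⅙)*9 + 34)² = (3/2 + 34)² = (71/2)² = 5041/4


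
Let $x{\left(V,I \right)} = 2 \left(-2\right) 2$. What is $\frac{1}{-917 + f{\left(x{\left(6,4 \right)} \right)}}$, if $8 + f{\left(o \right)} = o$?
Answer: $- \frac{1}{933} \approx -0.0010718$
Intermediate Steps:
$x{\left(V,I \right)} = -8$ ($x{\left(V,I \right)} = \left(-4\right) 2 = -8$)
$f{\left(o \right)} = -8 + o$
$\frac{1}{-917 + f{\left(x{\left(6,4 \right)} \right)}} = \frac{1}{-917 - 16} = \frac{1}{-933} = - \frac{1}{933}$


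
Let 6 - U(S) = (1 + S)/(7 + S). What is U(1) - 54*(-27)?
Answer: 5855/4 ≈ 1463.8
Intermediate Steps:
U(S) = 6 - (1 + S)/(7 + S)
U(1) - 54*(-27) = (41 + 5*1)/(7 + 1) - 54*(-27) = (41 + 5)/8 + 1458 = (⅛)*46 + 1458 = 23/4 + 1458 = 5855/4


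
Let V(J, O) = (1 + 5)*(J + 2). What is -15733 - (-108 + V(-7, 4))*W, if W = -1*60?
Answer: -24013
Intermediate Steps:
V(J, O) = 12 + 6*J (V(J, O) = 6*(2 + J) = 12 + 6*J)
W = -60
-15733 - (-108 + V(-7, 4))*W = -15733 - (-108 + (12 + 6*(-7)))*(-60) = -15733 - (-108 + (12 - 42))*(-60) = -15733 - (-108 - 30)*(-60) = -15733 - (-138)*(-60) = -15733 - 1*8280 = -15733 - 8280 = -24013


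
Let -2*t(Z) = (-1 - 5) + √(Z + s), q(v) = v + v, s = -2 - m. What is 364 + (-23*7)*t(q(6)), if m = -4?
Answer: -119 + 161*√14/2 ≈ 182.20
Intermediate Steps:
s = 2 (s = -2 - 1*(-4) = -2 + 4 = 2)
q(v) = 2*v
t(Z) = 3 - √(2 + Z)/2 (t(Z) = -((-1 - 5) + √(Z + 2))/2 = -(-6 + √(2 + Z))/2 = 3 - √(2 + Z)/2)
364 + (-23*7)*t(q(6)) = 364 + (-23*7)*(3 - √(2 + 2*6)/2) = 364 - 161*(3 - √(2 + 12)/2) = 364 - 161*(3 - √14/2) = 364 + (-483 + 161*√14/2) = -119 + 161*√14/2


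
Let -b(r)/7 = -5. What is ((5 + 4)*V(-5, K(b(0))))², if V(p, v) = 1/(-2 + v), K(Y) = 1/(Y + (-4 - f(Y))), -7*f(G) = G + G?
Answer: 1681/81 ≈ 20.753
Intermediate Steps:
f(G) = -2*G/7 (f(G) = -(G + G)/7 = -2*G/7)
b(r) = 35 (b(r) = -7*(-5) = 35)
K(Y) = 1/(-4 + 9*Y/7) (K(Y) = 1/(Y + (-4 - (-2)*Y/7)) = 1/(Y + (-4 + 2*Y/7)) = 1/(-4 + 9*Y/7))
((5 + 4)*V(-5, K(b(0))))² = ((5 + 4)/(-2 + 7/(-28 + 9*35)))² = (9/(-2 + 7/(-28 + 315)))² = (9/(-2 + 7/287))² = (9/(-2 + 7*(1/287)))² = (9/(-2 + 1/41))² = (9/(-81/41))² = (9*(-41/81))² = (-41/9)² = 1681/81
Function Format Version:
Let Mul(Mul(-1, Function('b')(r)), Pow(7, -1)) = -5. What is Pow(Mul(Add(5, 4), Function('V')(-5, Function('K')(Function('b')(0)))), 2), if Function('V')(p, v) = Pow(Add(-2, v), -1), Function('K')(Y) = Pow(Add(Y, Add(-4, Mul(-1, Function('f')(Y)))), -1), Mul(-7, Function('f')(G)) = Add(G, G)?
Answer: Rational(1681, 81) ≈ 20.753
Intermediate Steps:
Function('f')(G) = Mul(Rational(-2, 7), G) (Function('f')(G) = Mul(Rational(-1, 7), Add(G, G)) = Mul(Rational(-1, 7), Mul(2, G)) = Mul(Rational(-2, 7), G))
Function('b')(r) = 35 (Function('b')(r) = Mul(-7, -5) = 35)
Function('K')(Y) = Pow(Add(-4, Mul(Rational(9, 7), Y)), -1) (Function('K')(Y) = Pow(Add(Y, Add(-4, Mul(-1, Mul(Rational(-2, 7), Y)))), -1) = Pow(Add(Y, Add(-4, Mul(Rational(2, 7), Y))), -1) = Pow(Add(-4, Mul(Rational(9, 7), Y)), -1))
Pow(Mul(Add(5, 4), Function('V')(-5, Function('K')(Function('b')(0)))), 2) = Pow(Mul(Add(5, 4), Pow(Add(-2, Mul(7, Pow(Add(-28, Mul(9, 35)), -1))), -1)), 2) = Pow(Mul(9, Pow(Add(-2, Mul(7, Pow(Add(-28, 315), -1))), -1)), 2) = Pow(Mul(9, Pow(Add(-2, Mul(7, Pow(287, -1))), -1)), 2) = Pow(Mul(9, Pow(Add(-2, Mul(7, Rational(1, 287))), -1)), 2) = Pow(Mul(9, Pow(Add(-2, Rational(1, 41)), -1)), 2) = Pow(Mul(9, Pow(Rational(-81, 41), -1)), 2) = Pow(Mul(9, Rational(-41, 81)), 2) = Pow(Rational(-41, 9), 2) = Rational(1681, 81)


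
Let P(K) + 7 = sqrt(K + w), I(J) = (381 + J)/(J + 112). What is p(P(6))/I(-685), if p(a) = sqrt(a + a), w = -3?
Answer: 573*sqrt(-14 + 2*sqrt(3))/304 ≈ 6.1181*I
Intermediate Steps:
I(J) = (381 + J)/(112 + J)
P(K) = -7 + sqrt(-3 + K) (P(K) = -7 + sqrt(K - 3) = -7 + sqrt(-3 + K))
p(a) = sqrt(2)*sqrt(a) (p(a) = sqrt(2*a) = sqrt(2)*sqrt(a))
p(P(6))/I(-685) = (sqrt(2)*sqrt(-7 + sqrt(-3 + 6)))/(((381 - 685)/(112 - 685))) = (sqrt(2)*sqrt(-7 + sqrt(3)))/((-304/(-573))) = (sqrt(2)*sqrt(-7 + sqrt(3)))/((-1/573*(-304))) = (sqrt(2)*sqrt(-7 + sqrt(3)))/(304/573) = (sqrt(2)*sqrt(-7 + sqrt(3)))*(573/304) = 573*sqrt(2)*sqrt(-7 + sqrt(3))/304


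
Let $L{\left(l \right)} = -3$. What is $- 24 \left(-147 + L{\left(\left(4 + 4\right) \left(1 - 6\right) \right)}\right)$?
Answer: $3600$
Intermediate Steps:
$- 24 \left(-147 + L{\left(\left(4 + 4\right) \left(1 - 6\right) \right)}\right) = - 24 \left(-147 - 3\right) = \left(-24\right) \left(-150\right) = 3600$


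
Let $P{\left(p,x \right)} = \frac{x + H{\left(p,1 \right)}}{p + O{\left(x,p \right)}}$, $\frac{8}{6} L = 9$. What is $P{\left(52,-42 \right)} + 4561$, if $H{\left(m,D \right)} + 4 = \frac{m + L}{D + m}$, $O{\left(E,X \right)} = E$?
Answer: $\frac{9659803}{2120} \approx 4556.5$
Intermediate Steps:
$L = \frac{27}{4}$ ($L = \frac{3}{4} \cdot 9 = \frac{27}{4} \approx 6.75$)
$H{\left(m,D \right)} = -4 + \frac{\frac{27}{4} + m}{D + m}$ ($H{\left(m,D \right)} = -4 + \frac{m + \frac{27}{4}}{D + m} = -4 + \frac{\frac{27}{4} + m}{D + m}$)
$P{\left(p,x \right)} = \frac{x + \frac{\frac{11}{4} - 3 p}{1 + p}}{p + x}$ ($P{\left(p,x \right)} = \frac{x + \frac{\frac{27}{4} - 4 - 3 p}{1 + p}}{p + x} = \frac{x + \frac{\frac{11}{4} - 3 p}{1 + p}}{p + x}$)
$P{\left(52,-42 \right)} + 4561 = \frac{\frac{11}{4} - 156 - 42 \left(1 + 52\right)}{\left(1 + 52\right) \left(52 - 42\right)} + 4561 = \frac{\frac{11}{4} - 156 - 2226}{53 \cdot 10} + 4561 = \frac{1}{53} \cdot \frac{1}{10} \left(\frac{11}{4} - 156 - 2226\right) + 4561 = \frac{1}{53} \cdot \frac{1}{10} \left(- \frac{9517}{4}\right) + 4561 = - \frac{9517}{2120} + 4561 = \frac{9659803}{2120}$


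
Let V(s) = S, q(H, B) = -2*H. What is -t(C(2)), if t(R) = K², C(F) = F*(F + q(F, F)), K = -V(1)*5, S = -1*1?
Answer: -25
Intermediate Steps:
S = -1
V(s) = -1
K = 5 (K = -1*(-1)*5 = 1*5 = 5)
C(F) = -F² (C(F) = F*(F - 2*F) = F*(-F) = -F²)
t(R) = 25 (t(R) = 5² = 25)
-t(C(2)) = -1*25 = -25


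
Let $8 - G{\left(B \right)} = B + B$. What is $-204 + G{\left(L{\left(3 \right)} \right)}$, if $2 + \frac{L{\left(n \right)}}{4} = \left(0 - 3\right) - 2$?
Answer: $-140$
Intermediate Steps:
$L{\left(n \right)} = -28$ ($L{\left(n \right)} = -8 + 4 \left(\left(0 - 3\right) - 2\right) = -8 + 4 \left(-3 - 2\right) = -8 + 4 \left(-5\right) = -8 - 20 = -28$)
$G{\left(B \right)} = 8 - 2 B$ ($G{\left(B \right)} = 8 - \left(B + B\right) = 8 - 2 B$)
$-204 + G{\left(L{\left(3 \right)} \right)} = -204 + \left(8 - -56\right) = -204 + \left(8 + 56\right) = -204 + 64 = -140$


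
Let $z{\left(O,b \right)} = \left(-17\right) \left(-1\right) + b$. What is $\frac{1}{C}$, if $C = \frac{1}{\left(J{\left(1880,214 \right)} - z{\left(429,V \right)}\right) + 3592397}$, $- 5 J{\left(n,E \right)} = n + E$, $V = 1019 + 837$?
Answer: $\frac{17950526}{5} \approx 3.5901 \cdot 10^{6}$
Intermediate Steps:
$V = 1856$
$z{\left(O,b \right)} = 17 + b$
$J{\left(n,E \right)} = - \frac{E}{5} - \frac{n}{5}$ ($J{\left(n,E \right)} = - \frac{n + E}{5} = - \frac{E + n}{5} = - \frac{E}{5} - \frac{n}{5}$)
$C = \frac{5}{17950526}$ ($C = \frac{1}{\left(\left(\left(- \frac{1}{5}\right) 214 - 376\right) - \left(17 + 1856\right)\right) + 3592397} = \frac{1}{\left(\left(- \frac{214}{5} - 376\right) - 1873\right) + 3592397} = \frac{1}{\left(- \frac{2094}{5} - 1873\right) + 3592397} = \frac{1}{- \frac{11459}{5} + 3592397} = \frac{1}{\frac{17950526}{5}} = \frac{5}{17950526} \approx 2.7854 \cdot 10^{-7}$)
$\frac{1}{C} = \frac{1}{\frac{5}{17950526}} = \frac{17950526}{5}$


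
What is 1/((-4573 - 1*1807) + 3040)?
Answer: -1/3340 ≈ -0.00029940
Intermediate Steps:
1/((-4573 - 1*1807) + 3040) = 1/((-4573 - 1807) + 3040) = 1/(-6380 + 3040) = 1/(-3340) = -1/3340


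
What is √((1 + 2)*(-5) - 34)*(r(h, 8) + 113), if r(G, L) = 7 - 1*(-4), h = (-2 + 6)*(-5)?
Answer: 868*I ≈ 868.0*I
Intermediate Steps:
h = -20 (h = 4*(-5) = -20)
r(G, L) = 11 (r(G, L) = 7 + 4 = 11)
√((1 + 2)*(-5) - 34)*(r(h, 8) + 113) = √((1 + 2)*(-5) - 34)*(11 + 113) = √(3*(-5) - 34)*124 = √(-15 - 34)*124 = √(-49)*124 = (7*I)*124 = 868*I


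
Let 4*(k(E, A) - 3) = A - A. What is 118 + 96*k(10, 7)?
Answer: 406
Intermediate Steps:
k(E, A) = 3 (k(E, A) = 3 + (A - A)/4 = 3 + (1/4)*0 = 3 + 0 = 3)
118 + 96*k(10, 7) = 118 + 96*3 = 118 + 288 = 406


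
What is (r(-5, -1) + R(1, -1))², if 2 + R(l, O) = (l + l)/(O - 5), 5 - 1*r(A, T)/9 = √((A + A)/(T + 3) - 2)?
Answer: 11281/9 - 768*I*√7 ≈ 1253.4 - 2031.9*I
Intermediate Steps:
r(A, T) = 45 - 9*√(-2 + 2*A/(3 + T)) (r(A, T) = 45 - 9*√((A + A)/(T + 3) - 2) = 45 - 9*√((2*A)/(3 + T) - 2) = 45 - 9*√(2*A/(3 + T) - 2) = 45 - 9*√(-2 + 2*A/(3 + T)))
R(l, O) = -2 + 2*l/(-5 + O) (R(l, O) = -2 + (l + l)/(O - 5) = -2 + (2*l)/(-5 + O) = -2 + 2*l/(-5 + O))
(r(-5, -1) + R(1, -1))² = ((45 - 9*√2*√(-(3 - 1 - 1*(-5))/(3 - 1))) + 2*(5 + 1 - 1*(-1))/(-5 - 1))² = ((45 - 9*√2*√(-1*(3 - 1 + 5)/2)) + 2*(5 + 1 + 1)/(-6))² = ((45 - 9*√2*√(-1*½*7)) + 2*(-⅙)*7)² = ((45 - 9*√2*√(-7/2)) - 7/3)² = ((45 - 9*√2*I*√14/2) - 7/3)² = ((45 - 9*I*√7) - 7/3)² = (128/3 - 9*I*√7)²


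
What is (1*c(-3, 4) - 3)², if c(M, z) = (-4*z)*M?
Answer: 2025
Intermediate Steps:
c(M, z) = -4*M*z
(1*c(-3, 4) - 3)² = (1*(-4*(-3)*4) - 3)² = (1*48 - 3)² = (48 - 3)² = 45² = 2025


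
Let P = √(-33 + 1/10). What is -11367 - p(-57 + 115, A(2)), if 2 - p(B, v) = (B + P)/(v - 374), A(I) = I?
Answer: -2114663/186 - I*√3290/3720 ≈ -11369.0 - 0.015419*I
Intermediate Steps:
P = I*√3290/10 (P = √(-33 + ⅒) = √(-329/10) = I*√3290/10 ≈ 5.7359*I)
p(B, v) = 2 - (B + I*√3290/10)/(-374 + v) (p(B, v) = 2 - (B + I*√3290/10)/(v - 374) = 2 - (B + I*√3290/10)/(-374 + v))
-11367 - p(-57 + 115, A(2)) = -11367 - (-748 - (-57 + 115) + 2*2 - I*√3290/10)/(-374 + 2) = -11367 - (-748 - 1*58 + 4 - I*√3290/10)/(-372) = -11367 - (-1)*(-748 - 58 + 4 - I*√3290/10)/372 = -11367 - (-1)*(-802 - I*√3290/10)/372 = -11367 - (401/186 + I*√3290/3720) = -11367 + (-401/186 - I*√3290/3720) = -2114663/186 - I*√3290/3720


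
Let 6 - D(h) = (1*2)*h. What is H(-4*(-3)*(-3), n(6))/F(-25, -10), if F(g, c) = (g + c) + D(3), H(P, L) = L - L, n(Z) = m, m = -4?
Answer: 0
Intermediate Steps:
n(Z) = -4
D(h) = 6 - 2*h (D(h) = 6 - 1*2*h = 6 - 2*h)
H(P, L) = 0
F(g, c) = c + g (F(g, c) = (g + c) + (6 - 2*3) = (c + g) + (6 - 6) = (c + g) + 0 = c + g)
H(-4*(-3)*(-3), n(6))/F(-25, -10) = 0/(-10 - 25) = 0/(-35) = 0*(-1/35) = 0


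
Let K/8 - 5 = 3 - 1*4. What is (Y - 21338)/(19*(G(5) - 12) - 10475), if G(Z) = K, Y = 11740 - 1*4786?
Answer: 14384/10095 ≈ 1.4249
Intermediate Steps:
Y = 6954 (Y = 11740 - 4786 = 6954)
K = 32 (K = 40 + 8*(3 - 1*4) = 40 + 8*(3 - 4) = 40 + 8*(-1) = 40 - 8 = 32)
G(Z) = 32
(Y - 21338)/(19*(G(5) - 12) - 10475) = (6954 - 21338)/(19*(32 - 12) - 10475) = -14384/(19*20 - 10475) = -14384/(380 - 10475) = -14384/(-10095) = -14384*(-1/10095) = 14384/10095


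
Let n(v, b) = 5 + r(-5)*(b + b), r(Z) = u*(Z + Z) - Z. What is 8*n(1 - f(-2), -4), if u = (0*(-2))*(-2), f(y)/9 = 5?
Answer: -280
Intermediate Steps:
f(y) = 45 (f(y) = 9*5 = 45)
u = 0 (u = 0*(-2) = 0)
r(Z) = -Z (r(Z) = 0*(Z + Z) - Z = 0*(2*Z) - Z = 0 - Z = -Z)
n(v, b) = 5 + 10*b (n(v, b) = 5 + (-1*(-5))*(b + b) = 5 + 5*(2*b) = 5 + 10*b)
8*n(1 - f(-2), -4) = 8*(5 + 10*(-4)) = 8*(5 - 40) = 8*(-35) = -280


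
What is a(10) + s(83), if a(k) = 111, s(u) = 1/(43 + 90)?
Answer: 14764/133 ≈ 111.01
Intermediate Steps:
s(u) = 1/133
a(10) + s(83) = 111 + 1/133 = 14764/133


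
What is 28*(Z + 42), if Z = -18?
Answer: 672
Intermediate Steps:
28*(Z + 42) = 28*(-18 + 42) = 28*24 = 672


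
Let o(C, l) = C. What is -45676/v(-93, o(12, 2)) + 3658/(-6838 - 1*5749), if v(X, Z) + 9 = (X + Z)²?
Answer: -149722757/20617506 ≈ -7.2619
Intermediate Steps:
v(X, Z) = -9 + (X + Z)²
-45676/v(-93, o(12, 2)) + 3658/(-6838 - 1*5749) = -45676/(-9 + (-93 + 12)²) + 3658/(-6838 - 1*5749) = -45676/(-9 + (-81)²) + 3658/(-6838 - 5749) = -45676/(-9 + 6561) + 3658/(-12587) = -45676/6552 + 3658*(-1/12587) = -45676*1/6552 - 3658/12587 = -11419/1638 - 3658/12587 = -149722757/20617506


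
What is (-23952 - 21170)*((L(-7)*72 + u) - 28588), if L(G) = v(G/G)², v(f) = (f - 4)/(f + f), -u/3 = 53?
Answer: 1289812370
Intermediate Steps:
u = -159 (u = -3*53 = -159)
v(f) = (-4 + f)/(2*f) (v(f) = (-4 + f)/((2*f)) = (-4 + f)*(1/(2*f)) = (-4 + f)/(2*f))
L(G) = 9/4 (L(G) = ((-4 + G/G)/(2*((G/G))))² = ((½)*(-4 + 1)/1)² = ((½)*1*(-3))² = (-3/2)² = 9/4)
(-23952 - 21170)*((L(-7)*72 + u) - 28588) = (-23952 - 21170)*(((9/4)*72 - 159) - 28588) = -45122*((162 - 159) - 28588) = -45122*(3 - 28588) = -45122*(-28585) = 1289812370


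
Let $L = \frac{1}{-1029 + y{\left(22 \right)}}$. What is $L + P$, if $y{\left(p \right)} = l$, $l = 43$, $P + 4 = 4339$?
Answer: $\frac{4274309}{986} \approx 4335.0$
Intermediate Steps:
$P = 4335$ ($P = -4 + 4339 = 4335$)
$y{\left(p \right)} = 43$
$L = - \frac{1}{986}$ ($L = \frac{1}{-1029 + 43} = \frac{1}{-986} = - \frac{1}{986} \approx -0.0010142$)
$L + P = - \frac{1}{986} + 4335 = \frac{4274309}{986}$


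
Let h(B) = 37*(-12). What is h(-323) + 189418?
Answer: 188974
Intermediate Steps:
h(B) = -444
h(-323) + 189418 = -444 + 189418 = 188974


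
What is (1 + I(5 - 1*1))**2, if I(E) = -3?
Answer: 4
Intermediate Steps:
(1 + I(5 - 1*1))**2 = (1 - 3)**2 = (-2)**2 = 4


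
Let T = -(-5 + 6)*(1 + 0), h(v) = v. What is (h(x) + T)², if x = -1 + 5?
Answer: 9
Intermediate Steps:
x = 4
T = -1 ≈ -1.0000
(h(x) + T)² = (4 - 1)² = 3² = 9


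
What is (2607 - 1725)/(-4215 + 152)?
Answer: -882/4063 ≈ -0.21708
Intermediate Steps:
(2607 - 1725)/(-4215 + 152) = 882/(-4063) = 882*(-1/4063) = -882/4063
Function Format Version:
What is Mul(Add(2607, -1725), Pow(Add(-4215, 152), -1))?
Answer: Rational(-882, 4063) ≈ -0.21708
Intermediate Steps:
Mul(Add(2607, -1725), Pow(Add(-4215, 152), -1)) = Mul(882, Pow(-4063, -1)) = Mul(882, Rational(-1, 4063)) = Rational(-882, 4063)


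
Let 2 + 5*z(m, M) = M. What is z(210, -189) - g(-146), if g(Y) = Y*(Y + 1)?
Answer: -106041/5 ≈ -21208.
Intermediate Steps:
z(m, M) = -2/5 + M/5
g(Y) = Y*(1 + Y)
z(210, -189) - g(-146) = (-2/5 + (1/5)*(-189)) - (-146)*(1 - 146) = (-2/5 - 189/5) - (-146)*(-145) = -191/5 - 1*21170 = -191/5 - 21170 = -106041/5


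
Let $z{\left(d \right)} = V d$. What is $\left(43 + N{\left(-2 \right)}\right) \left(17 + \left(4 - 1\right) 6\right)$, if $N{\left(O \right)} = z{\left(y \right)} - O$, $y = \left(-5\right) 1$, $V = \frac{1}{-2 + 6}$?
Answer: $\frac{6125}{4} \approx 1531.3$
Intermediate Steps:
$V = \frac{1}{4} \approx 0.25$
$y = -5$
$z{\left(d \right)} = \frac{d}{4}$
$N{\left(O \right)} = - \frac{5}{4} - O$ ($N{\left(O \right)} = \frac{1}{4} \left(-5\right) - O = - \frac{5}{4} - O$)
$\left(43 + N{\left(-2 \right)}\right) \left(17 + \left(4 - 1\right) 6\right) = \left(43 - - \frac{3}{4}\right) \left(17 + \left(4 - 1\right) 6\right) = \left(43 + \left(- \frac{5}{4} + 2\right)\right) \left(17 + 3 \cdot 6\right) = \left(43 + \frac{3}{4}\right) \left(17 + 18\right) = \frac{175}{4} \cdot 35 = \frac{6125}{4}$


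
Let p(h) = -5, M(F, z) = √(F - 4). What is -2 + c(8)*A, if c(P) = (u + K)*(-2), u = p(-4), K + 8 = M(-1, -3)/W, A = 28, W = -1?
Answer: 726 + 56*I*√5 ≈ 726.0 + 125.22*I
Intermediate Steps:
M(F, z) = √(-4 + F)
K = -8 - I*√5 (K = -8 + √(-4 - 1)/(-1) = -8 + √(-5)*(-1) = -8 + (I*√5)*(-1) = -8 - I*√5 ≈ -8.0 - 2.2361*I)
u = -5
c(P) = 26 + 2*I*√5 (c(P) = (-5 + (-8 - I*√5))*(-2) = (-13 - I*√5)*(-2) = 26 + 2*I*√5)
-2 + c(8)*A = -2 + (26 + 2*I*√5)*28 = -2 + (728 + 56*I*√5) = 726 + 56*I*√5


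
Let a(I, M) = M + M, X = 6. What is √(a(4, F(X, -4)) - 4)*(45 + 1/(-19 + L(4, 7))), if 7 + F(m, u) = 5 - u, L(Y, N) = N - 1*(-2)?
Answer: 0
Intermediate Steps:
L(Y, N) = 2 + N (L(Y, N) = N + 2 = 2 + N)
F(m, u) = -2 - u (F(m, u) = -7 + (5 - u) = -2 - u)
a(I, M) = 2*M
√(a(4, F(X, -4)) - 4)*(45 + 1/(-19 + L(4, 7))) = √(2*(-2 - 1*(-4)) - 4)*(45 + 1/(-19 + (2 + 7))) = √(2*(-2 + 4) - 4)*(45 + 1/(-19 + 9)) = √(2*2 - 4)*(45 + 1/(-10)) = √(4 - 4)*(45 - ⅒) = √0*(449/10) = 0*(449/10) = 0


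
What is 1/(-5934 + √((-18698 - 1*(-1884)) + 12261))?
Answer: -5934/35216909 - I*√4553/35216909 ≈ -0.0001685 - 1.916e-6*I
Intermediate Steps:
1/(-5934 + √((-18698 - 1*(-1884)) + 12261)) = 1/(-5934 + √((-18698 + 1884) + 12261)) = 1/(-5934 + √(-16814 + 12261)) = 1/(-5934 + √(-4553)) = 1/(-5934 + I*√4553)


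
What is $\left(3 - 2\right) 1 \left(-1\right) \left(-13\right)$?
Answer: $13$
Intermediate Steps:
$\left(3 - 2\right) 1 \left(-1\right) \left(-13\right) = 1 \cdot 1 \left(-1\right) \left(-13\right) = 1 \left(-1\right) \left(-13\right) = \left(-1\right) \left(-13\right) = 13$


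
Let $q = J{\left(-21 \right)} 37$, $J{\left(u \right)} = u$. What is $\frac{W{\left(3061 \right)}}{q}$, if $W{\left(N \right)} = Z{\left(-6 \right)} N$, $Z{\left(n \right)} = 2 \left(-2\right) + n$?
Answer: $\frac{30610}{777} \approx 39.395$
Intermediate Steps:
$Z{\left(n \right)} = -4 + n$
$W{\left(N \right)} = - 10 N$ ($W{\left(N \right)} = \left(-4 - 6\right) N = - 10 N$)
$q = -777$ ($q = \left(-21\right) 37 = -777$)
$\frac{W{\left(3061 \right)}}{q} = \frac{\left(-10\right) 3061}{-777} = \left(-30610\right) \left(- \frac{1}{777}\right) = \frac{30610}{777}$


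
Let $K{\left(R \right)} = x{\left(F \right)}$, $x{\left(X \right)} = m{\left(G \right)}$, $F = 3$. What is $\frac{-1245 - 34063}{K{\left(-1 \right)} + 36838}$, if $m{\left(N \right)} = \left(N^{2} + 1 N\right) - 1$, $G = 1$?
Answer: $- \frac{35308}{36839} \approx -0.95844$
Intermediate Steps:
$m{\left(N \right)} = -1 + N + N^{2}$ ($m{\left(N \right)} = \left(N^{2} + N\right) - 1 = \left(N + N^{2}\right) - 1 = -1 + N + N^{2}$)
$x{\left(X \right)} = 1$ ($x{\left(X \right)} = -1 + 1 + 1^{2} = -1 + 1 + 1 = 1$)
$K{\left(R \right)} = 1$
$\frac{-1245 - 34063}{K{\left(-1 \right)} + 36838} = \frac{-1245 - 34063}{1 + 36838} = - \frac{35308}{36839}$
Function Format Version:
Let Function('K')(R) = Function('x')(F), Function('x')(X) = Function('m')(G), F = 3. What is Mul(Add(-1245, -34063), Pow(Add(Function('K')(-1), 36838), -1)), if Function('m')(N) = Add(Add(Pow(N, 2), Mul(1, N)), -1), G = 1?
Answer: Rational(-35308, 36839) ≈ -0.95844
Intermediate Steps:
Function('m')(N) = Add(-1, N, Pow(N, 2)) (Function('m')(N) = Add(Add(Pow(N, 2), N), -1) = Add(Add(N, Pow(N, 2)), -1) = Add(-1, N, Pow(N, 2)))
Function('x')(X) = 1 (Function('x')(X) = Add(-1, 1, Pow(1, 2)) = Add(-1, 1, 1) = 1)
Function('K')(R) = 1
Mul(Add(-1245, -34063), Pow(Add(Function('K')(-1), 36838), -1)) = Mul(Add(-1245, -34063), Pow(Add(1, 36838), -1)) = Mul(-35308, Pow(36839, -1)) = Mul(-35308, Rational(1, 36839)) = Rational(-35308, 36839)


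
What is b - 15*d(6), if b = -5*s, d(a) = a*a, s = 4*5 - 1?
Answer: -635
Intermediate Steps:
s = 19 (s = 20 - 1 = 19)
d(a) = a²
b = -95 (b = -5*19 = -95)
b - 15*d(6) = -95 - 15*6² = -95 - 15*36 = -95 - 540 = -635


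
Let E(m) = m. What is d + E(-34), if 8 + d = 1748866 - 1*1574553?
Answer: 174271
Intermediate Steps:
d = 174305 (d = -8 + (1748866 - 1*1574553) = -8 + (1748866 - 1574553) = -8 + 174313 = 174305)
d + E(-34) = 174305 - 34 = 174271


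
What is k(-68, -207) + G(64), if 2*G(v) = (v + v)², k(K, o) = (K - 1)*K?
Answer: 12884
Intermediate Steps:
k(K, o) = K*(-1 + K) (k(K, o) = (-1 + K)*K = K*(-1 + K))
G(v) = 2*v² (G(v) = (v + v)²/2 = (2*v)²/2 = (4*v²)/2 = 2*v²)
k(-68, -207) + G(64) = -68*(-1 - 68) + 2*64² = -68*(-69) + 2*4096 = 4692 + 8192 = 12884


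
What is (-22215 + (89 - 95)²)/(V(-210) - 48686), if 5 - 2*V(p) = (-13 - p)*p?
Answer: 44358/55997 ≈ 0.79215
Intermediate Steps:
V(p) = 5/2 - p*(-13 - p)/2 (V(p) = 5/2 - (-13 - p)*p/2 = 5/2 - p*(-13 - p)/2)
(-22215 + (89 - 95)²)/(V(-210) - 48686) = (-22215 + (89 - 95)²)/((5/2 + (½)*(-210)² + (13/2)*(-210)) - 48686) = (-22215 + (-6)²)/((5/2 + (½)*44100 - 1365) - 48686) = (-22215 + 36)/((5/2 + 22050 - 1365) - 48686) = -22179/(41375/2 - 48686) = -22179/(-55997/2) = -22179*(-2/55997) = 44358/55997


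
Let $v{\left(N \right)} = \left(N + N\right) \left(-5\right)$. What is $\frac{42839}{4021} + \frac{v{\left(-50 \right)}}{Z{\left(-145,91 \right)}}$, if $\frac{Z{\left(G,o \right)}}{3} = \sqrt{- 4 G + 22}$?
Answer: $\frac{42839}{4021} + \frac{250 \sqrt{602}}{903} \approx 17.447$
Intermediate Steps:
$Z{\left(G,o \right)} = 3 \sqrt{22 - 4 G}$ ($Z{\left(G,o \right)} = 3 \sqrt{- 4 G + 22} = 3 \sqrt{22 - 4 G}$)
$v{\left(N \right)} = - 10 N$ ($v{\left(N \right)} = 2 N \left(-5\right) = - 10 N$)
$\frac{42839}{4021} + \frac{v{\left(-50 \right)}}{Z{\left(-145,91 \right)}} = \frac{42839}{4021} + \frac{\left(-10\right) \left(-50\right)}{3 \sqrt{22 - -580}} = 42839 \cdot \frac{1}{4021} + \frac{500}{3 \sqrt{22 + 580}} = \frac{42839}{4021} + \frac{500}{3 \sqrt{602}} = \frac{42839}{4021} + 500 \frac{\sqrt{602}}{1806} = \frac{42839}{4021} + \frac{250 \sqrt{602}}{903}$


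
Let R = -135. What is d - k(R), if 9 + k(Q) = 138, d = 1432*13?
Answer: 18487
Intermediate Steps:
d = 18616
k(Q) = 129 (k(Q) = -9 + 138 = 129)
d - k(R) = 18616 - 1*129 = 18616 - 129 = 18487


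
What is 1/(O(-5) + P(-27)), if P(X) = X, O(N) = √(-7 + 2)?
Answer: -27/734 - I*√5/734 ≈ -0.036785 - 0.0030464*I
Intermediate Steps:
O(N) = I*√5 (O(N) = √(-5) = I*√5)
1/(O(-5) + P(-27)) = 1/(I*√5 - 27) = 1/(-27 + I*√5)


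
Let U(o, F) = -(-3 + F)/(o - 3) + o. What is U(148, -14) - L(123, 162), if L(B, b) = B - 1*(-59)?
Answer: -4913/145 ≈ -33.883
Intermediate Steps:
L(B, b) = 59 + B (L(B, b) = B + 59 = 59 + B)
U(o, F) = o - (-3 + F)/(-3 + o) (U(o, F) = -(-3 + F)/(-3 + o) + o = o - (-3 + F)/(-3 + o))
U(148, -14) - L(123, 162) = (3 + 148² - 1*(-14) - 3*148)/(-3 + 148) - (59 + 123) = (3 + 21904 + 14 - 444)/145 - 1*182 = (1/145)*21477 - 182 = 21477/145 - 182 = -4913/145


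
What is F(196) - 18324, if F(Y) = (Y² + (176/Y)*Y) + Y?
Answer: 20464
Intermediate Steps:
F(Y) = 176 + Y + Y² (F(Y) = (Y² + 176) + Y = (176 + Y²) + Y = 176 + Y + Y²)
F(196) - 18324 = (176 + 196 + 196²) - 18324 = (176 + 196 + 38416) - 18324 = 38788 - 18324 = 20464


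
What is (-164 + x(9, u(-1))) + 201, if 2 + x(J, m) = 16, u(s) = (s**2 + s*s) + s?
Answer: 51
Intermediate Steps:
u(s) = s + 2*s**2 (u(s) = (s**2 + s**2) + s = 2*s**2 + s = s + 2*s**2)
x(J, m) = 14 (x(J, m) = -2 + 16 = 14)
(-164 + x(9, u(-1))) + 201 = (-164 + 14) + 201 = -150 + 201 = 51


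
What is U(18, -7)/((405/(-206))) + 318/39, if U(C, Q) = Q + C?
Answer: 13472/5265 ≈ 2.5588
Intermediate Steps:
U(C, Q) = C + Q
U(18, -7)/((405/(-206))) + 318/39 = (18 - 7)/((405/(-206))) + 318/39 = 11/((405*(-1/206))) + 318*(1/39) = 11/(-405/206) + 106/13 = 11*(-206/405) + 106/13 = -2266/405 + 106/13 = 13472/5265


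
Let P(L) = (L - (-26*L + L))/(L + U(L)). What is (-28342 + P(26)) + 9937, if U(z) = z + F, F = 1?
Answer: -974789/53 ≈ -18392.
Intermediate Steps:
U(z) = 1 + z (U(z) = z + 1 = 1 + z)
P(L) = 26*L/(1 + 2*L) (P(L) = (L - (-26*L + L))/(L + (1 + L)) = (L - (-25)*L)/(1 + 2*L) = (L + 25*L)/(1 + 2*L) = (26*L)/(1 + 2*L) = 26*L/(1 + 2*L))
(-28342 + P(26)) + 9937 = (-28342 + 26*26/(1 + 2*26)) + 9937 = (-28342 + 26*26/(1 + 52)) + 9937 = (-28342 + 26*26/53) + 9937 = (-28342 + 26*26*(1/53)) + 9937 = (-28342 + 676/53) + 9937 = -1501450/53 + 9937 = -974789/53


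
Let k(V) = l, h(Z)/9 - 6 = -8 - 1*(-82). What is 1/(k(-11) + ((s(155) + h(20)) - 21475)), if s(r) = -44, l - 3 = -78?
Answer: -1/20874 ≈ -4.7906e-5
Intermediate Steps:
h(Z) = 720 (h(Z) = 54 + 9*(-8 - 1*(-82)) = 54 + 9*(-8 + 82) = 54 + 9*74 = 54 + 666 = 720)
l = -75 (l = 3 - 78 = -75)
k(V) = -75
1/(k(-11) + ((s(155) + h(20)) - 21475)) = 1/(-75 + ((-44 + 720) - 21475)) = 1/(-75 + (676 - 21475)) = 1/(-75 - 20799) = 1/(-20874) = -1/20874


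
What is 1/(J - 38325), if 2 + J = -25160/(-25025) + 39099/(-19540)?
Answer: -19559540/749677962623 ≈ -2.6091e-5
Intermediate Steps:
J = -58592123/19559540 (J = -2 + (-25160/(-25025) + 39099/(-19540)) = -2 + (-25160*(-1/25025) + 39099*(-1/19540)) = -2 + (5032/5005 - 39099/19540) = -2 - 19473043/19559540 = -58592123/19559540 ≈ -2.9956)
1/(J - 38325) = 1/(-58592123/19559540 - 38325) = 1/(-749677962623/19559540) = -19559540/749677962623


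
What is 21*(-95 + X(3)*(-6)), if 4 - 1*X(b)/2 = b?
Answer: -2247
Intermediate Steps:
X(b) = 8 - 2*b
21*(-95 + X(3)*(-6)) = 21*(-95 + (8 - 2*3)*(-6)) = 21*(-95 + (8 - 6)*(-6)) = 21*(-95 + 2*(-6)) = 21*(-95 - 12) = 21*(-107) = -2247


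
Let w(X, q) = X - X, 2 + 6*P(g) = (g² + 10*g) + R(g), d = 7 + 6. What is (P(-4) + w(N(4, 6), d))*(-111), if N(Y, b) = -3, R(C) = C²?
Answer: 185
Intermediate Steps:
d = 13
P(g) = -⅓ + g²/3 + 5*g/3 (P(g) = -⅓ + ((g² + 10*g) + g²)/6 = -⅓ + (2*g² + 10*g)/6 = -⅓ + (g²/3 + 5*g/3) = -⅓ + g²/3 + 5*g/3)
w(X, q) = 0
(P(-4) + w(N(4, 6), d))*(-111) = ((-⅓ + (⅓)*(-4)² + (5/3)*(-4)) + 0)*(-111) = ((-⅓ + (⅓)*16 - 20/3) + 0)*(-111) = ((-⅓ + 16/3 - 20/3) + 0)*(-111) = (-5/3 + 0)*(-111) = -5/3*(-111) = 185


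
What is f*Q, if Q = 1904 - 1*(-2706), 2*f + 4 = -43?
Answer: -108335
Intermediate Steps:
f = -47/2 (f = -2 + (1/2)*(-43) = -2 - 43/2 = -47/2 ≈ -23.500)
Q = 4610 (Q = 1904 + 2706 = 4610)
f*Q = -47/2*4610 = -108335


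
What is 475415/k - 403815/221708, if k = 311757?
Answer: -20488844135/69119020956 ≈ -0.29643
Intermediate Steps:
475415/k - 403815/221708 = 475415/311757 - 403815/221708 = -20488844135/69119020956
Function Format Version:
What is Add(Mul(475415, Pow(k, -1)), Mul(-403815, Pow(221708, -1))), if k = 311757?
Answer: Rational(-20488844135, 69119020956) ≈ -0.29643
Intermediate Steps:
Add(Mul(475415, Pow(k, -1)), Mul(-403815, Pow(221708, -1))) = Add(Mul(475415, Pow(311757, -1)), Mul(-403815, Pow(221708, -1))) = Add(Mul(475415, Rational(1, 311757)), Mul(-403815, Rational(1, 221708))) = Add(Rational(475415, 311757), Rational(-403815, 221708)) = Rational(-20488844135, 69119020956)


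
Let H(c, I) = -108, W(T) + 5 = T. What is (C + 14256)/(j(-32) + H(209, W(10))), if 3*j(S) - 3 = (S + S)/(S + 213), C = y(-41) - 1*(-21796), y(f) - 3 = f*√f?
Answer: -3915573/11633 + 22263*I*√41/58165 ≈ -336.59 + 2.4508*I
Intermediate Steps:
W(T) = -5 + T
y(f) = 3 + f^(3/2) (y(f) = 3 + f*√f = 3 + f^(3/2))
C = 21799 - 41*I*√41 (C = (3 + (-41)^(3/2)) - 1*(-21796) = (3 - 41*I*√41) + 21796 = 21799 - 41*I*√41 ≈ 21799.0 - 262.53*I)
j(S) = 1 + 2*S/(3*(213 + S)) (j(S) = 1 + ((S + S)/(S + 213))/3 = 1 + ((2*S)/(213 + S))/3 = 1 + (2*S/(213 + S))/3 = 1 + 2*S/(3*(213 + S)))
(C + 14256)/(j(-32) + H(209, W(10))) = ((21799 - 41*I*√41) + 14256)/((639 + 5*(-32))/(3*(213 - 32)) - 108) = (36055 - 41*I*√41)/((⅓)*(639 - 160)/181 - 108) = (36055 - 41*I*√41)/((⅓)*(1/181)*479 - 108) = (36055 - 41*I*√41)/(479/543 - 108) = (36055 - 41*I*√41)/(-58165/543) = (36055 - 41*I*√41)*(-543/58165) = -3915573/11633 + 22263*I*√41/58165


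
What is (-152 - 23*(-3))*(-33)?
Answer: 2739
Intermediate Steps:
(-152 - 23*(-3))*(-33) = (-152 + 69)*(-33) = -83*(-33) = 2739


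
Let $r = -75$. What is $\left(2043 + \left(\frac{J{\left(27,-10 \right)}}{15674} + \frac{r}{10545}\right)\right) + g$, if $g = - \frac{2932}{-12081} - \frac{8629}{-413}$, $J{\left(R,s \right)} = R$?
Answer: $\frac{113481563555870551}{54977894484366} \approx 2064.1$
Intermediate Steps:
$g = \frac{105457865}{4989453}$ ($g = \left(-2932\right) \left(- \frac{1}{12081}\right) - - \frac{8629}{413} = \frac{2932}{12081} + \frac{8629}{413} = \frac{105457865}{4989453} \approx 21.136$)
$\left(2043 + \left(\frac{J{\left(27,-10 \right)}}{15674} + \frac{r}{10545}\right)\right) + g = \left(2043 + \left(\frac{27}{15674} - \frac{75}{10545}\right)\right) + \frac{105457865}{4989453} = \left(2043 + \left(27 \cdot \frac{1}{15674} - \frac{5}{703}\right)\right) + \frac{105457865}{4989453} = \left(2043 + \left(\frac{27}{15674} - \frac{5}{703}\right)\right) + \frac{105457865}{4989453} = \left(2043 - \frac{59389}{11018822}\right) + \frac{105457865}{4989453} = \frac{22511393957}{11018822} + \frac{105457865}{4989453} = \frac{113481563555870551}{54977894484366}$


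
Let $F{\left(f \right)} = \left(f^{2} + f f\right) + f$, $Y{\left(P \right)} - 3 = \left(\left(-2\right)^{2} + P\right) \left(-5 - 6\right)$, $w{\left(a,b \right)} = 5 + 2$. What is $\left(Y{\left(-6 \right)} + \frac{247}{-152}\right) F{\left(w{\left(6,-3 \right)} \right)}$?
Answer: $\frac{19635}{8} \approx 2454.4$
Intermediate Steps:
$w{\left(a,b \right)} = 7$
$Y{\left(P \right)} = -41 - 11 P$ ($Y{\left(P \right)} = 3 + \left(\left(-2\right)^{2} + P\right) \left(-5 - 6\right) = 3 + \left(4 + P\right) \left(-11\right) = 3 - \left(44 + 11 P\right) = -41 - 11 P$)
$F{\left(f \right)} = f + 2 f^{2}$ ($F{\left(f \right)} = \left(f^{2} + f^{2}\right) + f = 2 f^{2} + f = f + 2 f^{2}$)
$\left(Y{\left(-6 \right)} + \frac{247}{-152}\right) F{\left(w{\left(6,-3 \right)} \right)} = \left(\left(-41 - -66\right) + \frac{247}{-152}\right) 7 \left(1 + 2 \cdot 7\right) = \left(\left(-41 + 66\right) + 247 \left(- \frac{1}{152}\right)\right) 7 \left(1 + 14\right) = \left(25 - \frac{13}{8}\right) 7 \cdot 15 = \frac{187}{8} \cdot 105 = \frac{19635}{8}$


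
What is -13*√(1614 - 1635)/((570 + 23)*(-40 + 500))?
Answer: -13*I*√21/272780 ≈ -0.00021839*I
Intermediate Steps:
-13*√(1614 - 1635)/((570 + 23)*(-40 + 500)) = -13*√(-21)/(593*460) = -13*I*√21/272780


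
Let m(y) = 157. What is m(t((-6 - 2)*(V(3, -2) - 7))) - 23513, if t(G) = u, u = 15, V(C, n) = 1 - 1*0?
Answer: -23356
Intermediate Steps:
V(C, n) = 1 (V(C, n) = 1 + 0 = 1)
t(G) = 15
m(t((-6 - 2)*(V(3, -2) - 7))) - 23513 = 157 - 23513 = -23356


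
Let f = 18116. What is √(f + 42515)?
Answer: √60631 ≈ 246.23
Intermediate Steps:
√(f + 42515) = √(18116 + 42515) = √60631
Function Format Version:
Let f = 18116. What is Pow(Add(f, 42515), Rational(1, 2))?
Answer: Pow(60631, Rational(1, 2)) ≈ 246.23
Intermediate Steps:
Pow(Add(f, 42515), Rational(1, 2)) = Pow(Add(18116, 42515), Rational(1, 2)) = Pow(60631, Rational(1, 2))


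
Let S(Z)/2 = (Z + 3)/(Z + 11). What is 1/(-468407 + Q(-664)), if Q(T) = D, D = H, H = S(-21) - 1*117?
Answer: -5/2342602 ≈ -2.1344e-6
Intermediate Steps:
S(Z) = 2*(3 + Z)/(11 + Z) (S(Z) = 2*((Z + 3)/(Z + 11)) = 2*((3 + Z)/(11 + Z)) = 2*(3 + Z)/(11 + Z))
H = -567/5 (H = 2*(3 - 21)/(11 - 21) - 1*117 = 2*(-18)/(-10) - 117 = 2*(-⅒)*(-18) - 117 = 18/5 - 117 = -567/5 ≈ -113.40)
D = -567/5 ≈ -113.40
Q(T) = -567/5
1/(-468407 + Q(-664)) = 1/(-468407 - 567/5) = 1/(-2342602/5) = -5/2342602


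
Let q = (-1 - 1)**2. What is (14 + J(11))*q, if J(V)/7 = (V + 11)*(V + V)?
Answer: 13608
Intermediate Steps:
q = 4 (q = (-2)**2 = 4)
J(V) = 14*V*(11 + V) (J(V) = 7*((V + 11)*(V + V)) = 7*((11 + V)*(2*V)) = 7*(2*V*(11 + V)) = 14*V*(11 + V))
(14 + J(11))*q = (14 + 14*11*(11 + 11))*4 = (14 + 14*11*22)*4 = (14 + 3388)*4 = 3402*4 = 13608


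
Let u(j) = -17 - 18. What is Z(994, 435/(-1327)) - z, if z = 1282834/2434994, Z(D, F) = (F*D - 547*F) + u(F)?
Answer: -294134012689/1615618519 ≈ -182.06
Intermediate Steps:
u(j) = -35
Z(D, F) = -35 - 547*F + D*F (Z(D, F) = (F*D - 547*F) - 35 = (D*F - 547*F) - 35 = (-547*F + D*F) - 35 = -35 - 547*F + D*F)
z = 641417/1217497 (z = 1282834*(1/2434994) = 641417/1217497 ≈ 0.52683)
Z(994, 435/(-1327)) - z = (-35 - 237945/(-1327) + 994*(435/(-1327))) - 1*641417/1217497 = (-35 - 237945*(-1)/1327 + 994*(435*(-1/1327))) - 641417/1217497 = (-35 - 547*(-435/1327) + 994*(-435/1327)) - 641417/1217497 = (-35 + 237945/1327 - 432390/1327) - 641417/1217497 = -240890/1327 - 641417/1217497 = -294134012689/1615618519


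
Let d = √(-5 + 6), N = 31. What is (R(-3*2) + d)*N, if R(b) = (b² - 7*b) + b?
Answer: 2263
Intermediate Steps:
d = 1 (d = √1 = 1)
R(b) = b² - 6*b
(R(-3*2) + d)*N = ((-3*2)*(-6 - 3*2) + 1)*31 = (-6*(-6 - 6) + 1)*31 = (-6*(-12) + 1)*31 = (72 + 1)*31 = 73*31 = 2263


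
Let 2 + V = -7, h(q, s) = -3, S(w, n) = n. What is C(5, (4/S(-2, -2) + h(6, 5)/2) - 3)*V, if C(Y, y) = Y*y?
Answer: 585/2 ≈ 292.50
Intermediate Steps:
V = -9 (V = -2 - 7 = -9)
C(5, (4/S(-2, -2) + h(6, 5)/2) - 3)*V = (5*((4/(-2) - 3/2) - 3))*(-9) = (5*((4*(-½) - 3*½) - 3))*(-9) = (5*((-2 - 3/2) - 3))*(-9) = (5*(-7/2 - 3))*(-9) = (5*(-13/2))*(-9) = -65/2*(-9) = 585/2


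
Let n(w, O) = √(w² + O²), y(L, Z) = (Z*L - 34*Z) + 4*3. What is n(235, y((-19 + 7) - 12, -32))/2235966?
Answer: √3544649/2235966 ≈ 0.00084202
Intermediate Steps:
y(L, Z) = 12 - 34*Z + L*Z (y(L, Z) = (L*Z - 34*Z) + 12 = (-34*Z + L*Z) + 12 = 12 - 34*Z + L*Z)
n(w, O) = √(O² + w²)
n(235, y((-19 + 7) - 12, -32))/2235966 = √((12 - 34*(-32) + ((-19 + 7) - 12)*(-32))² + 235²)/2235966 = √((12 + 1088 + (-12 - 12)*(-32))² + 55225)*(1/2235966) = √((12 + 1088 - 24*(-32))² + 55225)*(1/2235966) = √((12 + 1088 + 768)² + 55225)*(1/2235966) = √(1868² + 55225)*(1/2235966) = √(3489424 + 55225)*(1/2235966) = √3544649*(1/2235966) = √3544649/2235966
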